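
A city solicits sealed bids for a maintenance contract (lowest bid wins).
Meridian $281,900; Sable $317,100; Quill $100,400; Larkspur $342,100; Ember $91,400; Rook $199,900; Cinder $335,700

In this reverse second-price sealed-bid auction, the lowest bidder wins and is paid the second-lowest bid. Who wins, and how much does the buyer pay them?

Ember is paid $100,400

Rule: the lowest bidder wins and is paid the second-lowest bid.
Sorting bids: 91,400 (Ember) < 100,400 (Quill) < 199,900 (Rook) < 281,900 (Meridian) < 317,100 (Sable) < 335,700 (Cinder) < …
Ember is lowest; is paid the second-lowest bid, $100,400.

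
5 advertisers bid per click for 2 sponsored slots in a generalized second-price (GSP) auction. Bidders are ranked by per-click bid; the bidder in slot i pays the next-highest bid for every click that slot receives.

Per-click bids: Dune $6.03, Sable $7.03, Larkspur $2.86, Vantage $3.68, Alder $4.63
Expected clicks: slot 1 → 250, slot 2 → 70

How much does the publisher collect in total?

Sorting advertisers: $7.03 (Sable) > $6.03 (Dune) > $4.63 (Alder) > …
Slot 1: Sable pays $6.03 × 250 = $1507.50
Slot 2: Dune pays $4.63 × 70 = $324.10
Total = $1831.60

Total revenue: $1831.60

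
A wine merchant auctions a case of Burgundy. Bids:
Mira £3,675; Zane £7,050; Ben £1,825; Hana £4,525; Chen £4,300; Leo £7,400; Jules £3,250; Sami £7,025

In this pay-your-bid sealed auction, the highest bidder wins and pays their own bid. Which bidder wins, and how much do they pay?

Leo pays £7,400

Bids in order: 7,400 (Leo) > 7,050 (Zane) > 7,025 (Sami) > 4,525 (Hana) > 4,300 (Chen) > 3,675 (Mira) > …
First-price: Leo pays what they bid, £7,400.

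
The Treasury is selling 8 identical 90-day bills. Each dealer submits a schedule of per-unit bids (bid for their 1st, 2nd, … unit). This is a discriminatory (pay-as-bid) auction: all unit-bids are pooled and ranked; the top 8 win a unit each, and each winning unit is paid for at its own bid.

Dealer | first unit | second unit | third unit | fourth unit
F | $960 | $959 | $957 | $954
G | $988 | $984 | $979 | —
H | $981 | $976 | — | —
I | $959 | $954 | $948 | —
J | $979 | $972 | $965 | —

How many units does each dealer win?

All unit-bids, highest first — top 8: 988 (G-1), 984 (G-2), 981 (H-1), 979 (G-3), 979 (J-1), 976 (H-2), 972 (J-2), 965 (J-3)
Next rejected bid: $960 (not a price — pay-as-bid).
Allocation: G 3, H 2, J 3.

G 3, H 2, J 3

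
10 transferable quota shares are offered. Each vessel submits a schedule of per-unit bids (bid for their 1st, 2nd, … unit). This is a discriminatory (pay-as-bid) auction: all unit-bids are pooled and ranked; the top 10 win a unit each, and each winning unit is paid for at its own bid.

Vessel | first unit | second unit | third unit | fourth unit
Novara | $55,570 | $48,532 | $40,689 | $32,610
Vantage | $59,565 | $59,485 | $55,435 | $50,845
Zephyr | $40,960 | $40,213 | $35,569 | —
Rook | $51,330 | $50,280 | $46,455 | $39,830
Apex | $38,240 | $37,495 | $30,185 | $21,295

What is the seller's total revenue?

Total revenue: $518,457

Merging the schedules and taking the best 10: 59,565 (Vantage-1), 59,485 (Vantage-2), 55,570 (Novara-1), 55,435 (Vantage-3), 51,330 (Rook-1), 50,845 (Vantage-4), 50,280 (Rook-2), 48,532 (Novara-2), 46,455 (Rook-3), 40,960 (Zephyr-1)
Next rejected bid: $40,689 (not a price — pay-as-bid).
Each winning unit pays its own bid.
Revenue = 59,565 + 59,485 + 55,570 + 55,435 + 51,330 + 50,845 + 50,280 + 48,532 + 46,455 + 40,960 = $518,457.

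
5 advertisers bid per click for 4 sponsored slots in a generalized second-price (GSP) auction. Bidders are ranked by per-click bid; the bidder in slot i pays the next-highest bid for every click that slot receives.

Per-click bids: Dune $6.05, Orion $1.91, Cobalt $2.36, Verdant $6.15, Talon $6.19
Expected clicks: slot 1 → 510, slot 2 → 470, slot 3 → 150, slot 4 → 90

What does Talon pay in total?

Talon pays $3136.50

Per-click bids in order: $6.19 (Talon) > $6.15 (Verdant) > $6.05 (Dune) > $2.36 (Cobalt) > $1.91 (Orion)
Talon holds slot 1 → pays next bid $6.15 × 510 clicks = $3136.50.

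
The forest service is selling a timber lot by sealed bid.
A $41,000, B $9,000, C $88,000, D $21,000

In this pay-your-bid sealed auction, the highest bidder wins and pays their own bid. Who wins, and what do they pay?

Rule: the highest bidder wins and pays their own bid.
Sorting bids: 88,000 (C) > 41,000 (A) > 21,000 (D) > 9,000 (B)
C is highest → pays own bid, $88,000.

C pays $88,000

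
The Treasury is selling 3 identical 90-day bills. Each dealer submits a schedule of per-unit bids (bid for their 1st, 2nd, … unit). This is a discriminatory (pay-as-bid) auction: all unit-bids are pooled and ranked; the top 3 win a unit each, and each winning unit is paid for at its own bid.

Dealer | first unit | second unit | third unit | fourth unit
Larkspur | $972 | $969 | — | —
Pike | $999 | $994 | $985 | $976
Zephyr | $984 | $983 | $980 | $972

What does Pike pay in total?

Pooled unit-bids ranked (top 3): 999 (Pike-1), 994 (Pike-2), 985 (Pike-3)
Next rejected bid: $984 (not a price — pay-as-bid).
Pike's winning unit-bids: 999 + 994 + 985 = $2,978.

Pike pays $2,978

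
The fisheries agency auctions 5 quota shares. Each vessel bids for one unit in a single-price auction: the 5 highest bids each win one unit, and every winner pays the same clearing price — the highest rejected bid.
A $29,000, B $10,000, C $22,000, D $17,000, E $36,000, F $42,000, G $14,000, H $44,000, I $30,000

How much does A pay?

Sorting: 44,000 (H), 42,000 (F), 36,000 (E), 30,000 (I), 29,000 (A), 22,000 (C), 17,000 (D), …
Winners (5 units): H, F, E, I, A.
First losing bid is C's $22,000, which sets the uniform price.
A wins → pays $22,000.

A pays $22,000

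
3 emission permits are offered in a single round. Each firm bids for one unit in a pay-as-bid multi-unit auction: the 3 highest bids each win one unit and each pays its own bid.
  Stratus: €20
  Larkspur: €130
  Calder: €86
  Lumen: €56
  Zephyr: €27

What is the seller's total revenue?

Total revenue: €272

Bids ranked high→low: 130 (Larkspur), 86 (Calder), 56 (Lumen), 27 (Zephyr), 20 (Stratus)
Top 3: Larkspur, Calder, Lumen.
Total revenue = 130 + 86 + 56 = €272.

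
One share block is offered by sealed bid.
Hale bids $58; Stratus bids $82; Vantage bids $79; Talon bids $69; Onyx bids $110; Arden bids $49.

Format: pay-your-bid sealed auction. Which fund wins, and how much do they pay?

Onyx pays $110

Pay-your-bid sealed auction: the highest bidder wins and pays their own bid.
Sorting bids: 110 (Onyx) > 82 (Stratus) > 79 (Vantage) > 69 (Talon) > 58 (Hale) > 49 (Arden)
First-price: Onyx pays what they bid, $110.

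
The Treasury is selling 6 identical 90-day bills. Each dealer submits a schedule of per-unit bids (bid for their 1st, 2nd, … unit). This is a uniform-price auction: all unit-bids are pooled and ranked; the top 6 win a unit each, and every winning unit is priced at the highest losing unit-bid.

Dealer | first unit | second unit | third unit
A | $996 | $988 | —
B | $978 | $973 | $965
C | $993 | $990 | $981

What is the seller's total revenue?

All unit-bids, highest first — top 6: 996 (A-1), 993 (C-1), 990 (C-2), 988 (A-2), 981 (C-3), 978 (B-1)
The (k+1)-th unit-bid is $973.
Allocation: A 2, B 1, C 3. Every unit priced at $973.
Revenue = 6 × 973 = $5,838.

Total revenue: $5,838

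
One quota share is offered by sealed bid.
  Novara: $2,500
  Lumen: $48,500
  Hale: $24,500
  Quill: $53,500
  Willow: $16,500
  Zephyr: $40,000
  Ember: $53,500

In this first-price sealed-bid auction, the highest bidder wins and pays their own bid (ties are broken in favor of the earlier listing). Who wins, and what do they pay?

First-price sealed-bid auction: the highest bidder wins and pays their own bid.
Bids ranked: 53,500 (Quill) > 53,500 (Ember) > 48,500 (Lumen) > 40,000 (Zephyr) > 24,500 (Hale) > 16,500 (Willow) > …
Tie at $53,500 → Quill wins by tie-break.
First-price: Quill pays what they bid, $53,500.

Quill pays $53,500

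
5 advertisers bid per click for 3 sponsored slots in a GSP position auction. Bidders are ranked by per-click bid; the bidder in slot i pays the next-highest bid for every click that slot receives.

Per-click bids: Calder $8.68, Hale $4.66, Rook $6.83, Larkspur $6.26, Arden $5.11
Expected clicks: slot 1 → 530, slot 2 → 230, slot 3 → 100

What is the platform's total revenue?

Total revenue: $5570.70

Sorting advertisers: $8.68 (Calder) > $6.83 (Rook) > $6.26 (Larkspur) > $5.11 (Arden) > …
Slot 1: Calder pays $6.83 × 530 = $3619.90
Slot 2: Rook pays $6.26 × 230 = $1439.80
Slot 3: Larkspur pays $5.11 × 100 = $511.00
Total = $5570.70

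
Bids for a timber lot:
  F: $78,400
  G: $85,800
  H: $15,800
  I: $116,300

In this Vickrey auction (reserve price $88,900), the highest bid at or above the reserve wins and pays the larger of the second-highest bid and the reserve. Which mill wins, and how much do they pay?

Vickrey auction (reserve price $88,900): the highest bid at or above the reserve wins and pays the larger of the second-highest bid and the reserve.
Bids in order: 116,300 (I) > 85,800 (G) > 78,400 (F) > 15,800 (H)
I has the top bid at or above the reserve ($116,300).
max(second-highest $85,800, reserve $88,900) = $88,900.

I pays $88,900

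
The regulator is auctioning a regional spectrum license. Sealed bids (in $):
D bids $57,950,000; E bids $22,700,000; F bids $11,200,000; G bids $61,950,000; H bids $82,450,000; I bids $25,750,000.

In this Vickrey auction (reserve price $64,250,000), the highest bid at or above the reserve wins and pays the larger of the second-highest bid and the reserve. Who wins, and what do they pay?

H pays $64,250,000

Sorting bids: 82,450,000 (H) > 61,950,000 (G) > 57,950,000 (D) > 25,750,000 (I) > 22,700,000 (E) > 11,200,000 (F)
Highest eligible bid: H at $82,450,000.
max(second-highest $61,950,000, reserve $64,250,000) = $64,250,000.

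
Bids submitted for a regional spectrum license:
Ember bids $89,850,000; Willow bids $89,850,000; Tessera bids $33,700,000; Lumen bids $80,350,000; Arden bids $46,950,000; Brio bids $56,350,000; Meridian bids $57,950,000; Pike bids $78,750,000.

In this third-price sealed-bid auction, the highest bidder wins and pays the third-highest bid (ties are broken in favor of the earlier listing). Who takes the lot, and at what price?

Ember pays $80,350,000

Rule: the highest bidder wins and pays the third-highest bid.
Bids in order: 89,850,000 (Ember) > 89,850,000 (Willow) > 80,350,000 (Lumen) > 78,750,000 (Pike) > 57,950,000 (Meridian) > 56,350,000 (Brio) > …
Tie at $89,850,000 → Ember wins by tie-break.
Ember wins; payment is bid #3 in the ranking = $80,350,000.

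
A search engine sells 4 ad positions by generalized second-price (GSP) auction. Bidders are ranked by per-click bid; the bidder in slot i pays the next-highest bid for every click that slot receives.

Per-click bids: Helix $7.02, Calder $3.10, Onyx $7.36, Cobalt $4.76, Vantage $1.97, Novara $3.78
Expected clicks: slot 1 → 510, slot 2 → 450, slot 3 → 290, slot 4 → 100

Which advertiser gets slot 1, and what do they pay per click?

Onyx; $7.02 per click

Ranked by bid: $7.36 (Onyx) > $7.02 (Helix) > $4.76 (Cobalt) > $3.78 (Novara) > $3.10 (Calder) > …
Slot 1 goes to the first-ranked bidder, Onyx, who pays the next bid down: $7.02/click.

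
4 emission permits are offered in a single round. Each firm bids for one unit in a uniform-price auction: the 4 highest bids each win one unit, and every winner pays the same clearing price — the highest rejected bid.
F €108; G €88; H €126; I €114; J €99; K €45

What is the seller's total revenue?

Total revenue: €352

Ordering the bids: 126 (H), 114 (I), 108 (F), 99 (J), 88 (G), 45 (K)
The 4 highest are H, I, F, J.
Highest unsuccessful bid: €88 → clearing price.
Total revenue = 4 × €88 = €352.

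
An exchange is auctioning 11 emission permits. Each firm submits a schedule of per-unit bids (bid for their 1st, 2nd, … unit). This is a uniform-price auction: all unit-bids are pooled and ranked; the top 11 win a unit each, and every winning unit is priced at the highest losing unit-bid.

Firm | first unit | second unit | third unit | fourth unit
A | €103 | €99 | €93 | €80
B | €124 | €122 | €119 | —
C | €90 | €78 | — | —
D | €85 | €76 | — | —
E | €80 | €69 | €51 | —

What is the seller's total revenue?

Total revenue: €836

Pooled unit-bids ranked (top 11): 124 (B-1), 122 (B-2), 119 (B-3), 103 (A-1), 99 (A-2), 93 (A-3), 90 (C-1), 85 (D-1), 80 (A-4), 80 (E-1), 78 (C-2)
First bid not allocated: €76.
Allocation: A 4, B 3, C 2, D 1, E 1. Every unit priced at €76.
Revenue = 11 × 76 = €836.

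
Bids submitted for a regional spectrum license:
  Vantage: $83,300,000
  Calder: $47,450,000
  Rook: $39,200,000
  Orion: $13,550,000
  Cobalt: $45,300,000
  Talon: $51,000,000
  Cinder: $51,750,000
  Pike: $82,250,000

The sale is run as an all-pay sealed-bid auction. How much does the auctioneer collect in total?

Rule: the highest bidder wins the item, but every bidder pays their own bid.
Sorting bids: 83,300,000 (Vantage) > 82,250,000 (Pike) > 51,750,000 (Cinder) > 51,000,000 (Talon) > 47,450,000 (Calder) > 45,300,000 (Cobalt) > …
Vantage wins with the top bid; all bids are sunk regardless.
Every bidder forfeits their bid regardless of winning.
Revenue = 83,300,000 + 47,450,000 + 39,200,000 + 13,550,000 + 45,300,000 + 51,000,000 + 51,750,000 + 82,250,000 = $413,800,000.

Total revenue: $413,800,000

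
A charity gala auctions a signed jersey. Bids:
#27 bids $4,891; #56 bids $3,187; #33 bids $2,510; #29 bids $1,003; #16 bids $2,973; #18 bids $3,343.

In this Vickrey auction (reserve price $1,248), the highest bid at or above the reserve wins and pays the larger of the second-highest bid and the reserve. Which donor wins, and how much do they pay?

#27 pays $3,343

Bids in order: 4,891 (#27) > 3,343 (#18) > 3,187 (#56) > 2,973 (#16) > 2,510 (#33) > 1,003 (#29)
Highest eligible bid: #27 at $4,891.
Second-highest bid $3,343 exceeds the reserve $1,248 → payment $3,343.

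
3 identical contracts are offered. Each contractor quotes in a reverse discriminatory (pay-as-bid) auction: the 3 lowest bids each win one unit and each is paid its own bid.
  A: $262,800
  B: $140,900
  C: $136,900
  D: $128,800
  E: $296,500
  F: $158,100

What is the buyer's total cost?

Bids ranked low→high: 128,800 (D), 136,900 (C), 140,900 (B), 158,100 (F), 262,800 (A), …
Winners (3 units): D, C, B.
Total cost = 128,800 + 136,900 + 140,900 = $406,600.

Total cost: $406,600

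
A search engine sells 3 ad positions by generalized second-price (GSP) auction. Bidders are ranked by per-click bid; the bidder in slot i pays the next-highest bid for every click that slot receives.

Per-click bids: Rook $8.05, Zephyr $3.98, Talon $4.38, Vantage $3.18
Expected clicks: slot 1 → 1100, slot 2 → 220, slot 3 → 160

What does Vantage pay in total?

Vantage pays $0.00

Per-click bids in order: $8.05 (Rook) > $4.38 (Talon) > $3.98 (Zephyr) > $3.18 (Vantage)
Vantage ranks below slot 3 → no slot, pays nothing.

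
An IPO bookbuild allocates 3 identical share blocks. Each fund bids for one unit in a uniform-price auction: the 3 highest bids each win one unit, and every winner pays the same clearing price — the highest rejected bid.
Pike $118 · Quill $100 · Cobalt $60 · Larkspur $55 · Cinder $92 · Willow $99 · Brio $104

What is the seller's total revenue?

Total revenue: $297

Ordering the bids: 118 (Pike), 104 (Brio), 100 (Quill), 99 (Willow), 92 (Cinder), …
Top 3: Pike, Brio, Quill.
Highest unsuccessful bid: $99 → clearing price.
Total revenue = 3 × $99 = $297.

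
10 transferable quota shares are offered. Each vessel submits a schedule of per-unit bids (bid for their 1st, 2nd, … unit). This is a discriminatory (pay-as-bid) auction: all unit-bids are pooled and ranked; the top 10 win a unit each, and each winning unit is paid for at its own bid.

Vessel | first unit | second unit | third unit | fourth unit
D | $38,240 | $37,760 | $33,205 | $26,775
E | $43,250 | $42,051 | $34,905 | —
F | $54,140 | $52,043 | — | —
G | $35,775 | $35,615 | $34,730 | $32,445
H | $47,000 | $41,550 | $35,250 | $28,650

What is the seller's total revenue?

Pooled unit-bids ranked (top 10): 54,140 (F-1), 52,043 (F-2), 47,000 (H-1), 43,250 (E-1), 42,051 (E-2), 41,550 (H-2), 38,240 (D-1), 37,760 (D-2), 35,775 (G-1), 35,615 (G-2)
Next rejected bid: $35,250 (not a price — pay-as-bid).
Each winning unit pays its own bid.
Revenue = 54,140 + 52,043 + 47,000 + 43,250 + 42,051 + 41,550 + 38,240 + 37,760 + 35,775 + 35,615 = $427,424.

Total revenue: $427,424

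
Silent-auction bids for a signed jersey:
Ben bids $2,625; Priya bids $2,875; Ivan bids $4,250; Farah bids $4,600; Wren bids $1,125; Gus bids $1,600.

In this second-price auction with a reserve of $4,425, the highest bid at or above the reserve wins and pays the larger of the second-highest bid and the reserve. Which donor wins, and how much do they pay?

Bids in order: 4,600 (Farah) > 4,250 (Ivan) > 2,875 (Priya) > 2,625 (Ben) > 1,600 (Gus) > 1,125 (Wren)
Farah has the top bid at or above the reserve ($4,600).
Second-highest bid $4,250 is below the reserve $4,425, so the reserve binds → payment $4,425.

Farah pays $4,425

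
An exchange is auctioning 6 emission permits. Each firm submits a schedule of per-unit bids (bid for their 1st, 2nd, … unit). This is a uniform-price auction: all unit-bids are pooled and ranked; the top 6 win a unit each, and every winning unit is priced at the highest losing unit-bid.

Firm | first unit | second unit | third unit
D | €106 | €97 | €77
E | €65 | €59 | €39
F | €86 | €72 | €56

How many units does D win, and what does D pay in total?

D: 3 units, pays €177

All unit-bids, highest first — top 6: 106 (D-1), 97 (D-2), 86 (F-1), 77 (D-3), 72 (F-2), 65 (E-1)
Highest rejected unit-bid = €59.
D wins 3 unit(s) at €59 each.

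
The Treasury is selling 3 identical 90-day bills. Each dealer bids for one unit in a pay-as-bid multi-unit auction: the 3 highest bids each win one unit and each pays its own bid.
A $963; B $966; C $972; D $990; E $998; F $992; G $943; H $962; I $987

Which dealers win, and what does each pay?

E $998, F $992, D $990

Bids ranked high→low: 998 (E), 992 (F), 990 (D), 987 (I), 972 (C), …
Top 3: E, F, D.
Each winner pays its own bid: E $998, F $992, D $990.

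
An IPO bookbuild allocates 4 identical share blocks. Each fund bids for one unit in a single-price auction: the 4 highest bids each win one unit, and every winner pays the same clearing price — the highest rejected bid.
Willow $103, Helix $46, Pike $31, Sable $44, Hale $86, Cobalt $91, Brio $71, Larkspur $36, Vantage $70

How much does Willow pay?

Ordering the bids: 103 (Willow), 91 (Cobalt), 86 (Hale), 71 (Brio), 70 (Vantage), 46 (Helix), …
Top 4: Willow, Cobalt, Hale, Brio.
Clearing price = highest rejected bid = $70.
Willow wins → pays $70.

Willow pays $70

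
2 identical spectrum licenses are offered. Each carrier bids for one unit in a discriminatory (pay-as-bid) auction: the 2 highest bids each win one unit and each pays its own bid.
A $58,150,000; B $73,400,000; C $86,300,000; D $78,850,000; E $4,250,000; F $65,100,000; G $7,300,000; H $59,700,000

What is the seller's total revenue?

Total revenue: $165,150,000

Ordering the bids: 86,300,000 (C), 78,850,000 (D), 73,400,000 (B), 65,100,000 (F), …
The 2 highest are C, D.
Total revenue = 86,300,000 + 78,850,000 = $165,150,000.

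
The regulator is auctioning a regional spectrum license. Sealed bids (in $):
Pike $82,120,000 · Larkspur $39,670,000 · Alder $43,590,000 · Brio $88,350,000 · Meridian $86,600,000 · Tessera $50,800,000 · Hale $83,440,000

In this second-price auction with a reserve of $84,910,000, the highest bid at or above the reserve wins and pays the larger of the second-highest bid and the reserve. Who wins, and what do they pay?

Brio pays $86,600,000

Bids in order: 88,350,000 (Brio) > 86,600,000 (Meridian) > 83,440,000 (Hale) > 82,120,000 (Pike) > 50,800,000 (Tessera) > 43,590,000 (Alder) > …
Highest eligible bid: Brio at $88,350,000.
max(second-highest $86,600,000, reserve $84,910,000) = $86,600,000; the reserve does not bind.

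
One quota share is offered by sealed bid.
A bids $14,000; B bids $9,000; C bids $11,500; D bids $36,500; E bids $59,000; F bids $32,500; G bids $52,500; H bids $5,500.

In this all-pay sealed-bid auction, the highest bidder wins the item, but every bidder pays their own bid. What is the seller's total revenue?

Total revenue: $220,500

All-pay sealed-bid auction: the highest bidder wins the item, but every bidder pays their own bid.
Bids ranked: 59,000 (E) > 52,500 (G) > 36,500 (D) > 32,500 (F) > 14,000 (A) > 11,500 (C) > …
Every bidder forfeits their bid regardless of winning.
Revenue = 14,000 + 9,000 + 11,500 + 36,500 + 59,000 + 32,500 + 52,500 + 5,500 = $220,500.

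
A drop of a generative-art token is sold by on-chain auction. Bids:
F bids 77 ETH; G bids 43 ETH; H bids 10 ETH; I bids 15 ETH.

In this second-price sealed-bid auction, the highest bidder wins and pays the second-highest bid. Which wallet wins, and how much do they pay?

Rule: the highest bidder wins and pays the second-highest bid.
Sorting bids: 77 (F) > 43 (G) > 15 (I) > 10 (H)
F is highest; pays the second-highest bid, 43 ETH.

F pays 43 ETH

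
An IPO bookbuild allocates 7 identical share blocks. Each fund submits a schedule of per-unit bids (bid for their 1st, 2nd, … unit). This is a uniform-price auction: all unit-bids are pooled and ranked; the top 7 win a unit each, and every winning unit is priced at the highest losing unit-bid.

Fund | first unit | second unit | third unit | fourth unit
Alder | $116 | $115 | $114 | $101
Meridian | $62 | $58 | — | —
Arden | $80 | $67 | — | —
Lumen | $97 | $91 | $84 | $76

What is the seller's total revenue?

Total revenue: $560

All unit-bids, highest first — top 7: 116 (Alder-1), 115 (Alder-2), 114 (Alder-3), 101 (Alder-4), 97 (Lumen-1), 91 (Lumen-2), 84 (Lumen-3)
The (k+1)-th unit-bid is $80.
Allocation: Alder 4, Lumen 3. Every unit priced at $80.
Revenue = 7 × 80 = $560.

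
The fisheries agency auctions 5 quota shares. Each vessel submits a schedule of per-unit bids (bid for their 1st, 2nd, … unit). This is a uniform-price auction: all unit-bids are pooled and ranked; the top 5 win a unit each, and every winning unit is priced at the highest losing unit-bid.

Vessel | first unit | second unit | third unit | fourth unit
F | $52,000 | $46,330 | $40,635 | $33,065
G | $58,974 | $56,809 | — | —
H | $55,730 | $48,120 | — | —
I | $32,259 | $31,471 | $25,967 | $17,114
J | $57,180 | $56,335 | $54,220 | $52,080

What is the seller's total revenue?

Total revenue: $271,100

All unit-bids, highest first — top 5: 58,974 (G-1), 57,180 (J-1), 56,809 (G-2), 56,335 (J-2), 55,730 (H-1)
First bid not allocated: $54,220.
Allocation: G 2, H 1, J 2. Every unit priced at $54,220.
Revenue = 5 × 54,220 = $271,100.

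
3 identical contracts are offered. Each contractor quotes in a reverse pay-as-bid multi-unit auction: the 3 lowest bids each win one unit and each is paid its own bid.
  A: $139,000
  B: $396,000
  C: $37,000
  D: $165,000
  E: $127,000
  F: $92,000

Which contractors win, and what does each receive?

C $37,000, F $92,000, E $127,000

Bids ranked low→high: 37,000 (C), 92,000 (F), 127,000 (E), 139,000 (A), 165,000 (D), …
Lowest 3: C, F, E.
Each winner is paid its own bid: C $37,000, F $92,000, E $127,000.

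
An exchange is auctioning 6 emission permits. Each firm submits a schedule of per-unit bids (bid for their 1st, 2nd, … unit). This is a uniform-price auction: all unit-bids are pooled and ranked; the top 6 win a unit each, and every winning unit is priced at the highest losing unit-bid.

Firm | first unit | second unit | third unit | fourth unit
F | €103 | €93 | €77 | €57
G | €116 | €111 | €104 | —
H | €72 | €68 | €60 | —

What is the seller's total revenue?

Merging the schedules and taking the best 6: 116 (G-1), 111 (G-2), 104 (G-3), 103 (F-1), 93 (F-2), 77 (F-3)
Highest rejected unit-bid = €72.
Allocation: F 3, G 3. Every unit priced at €72.
Revenue = 6 × 72 = €432.

Total revenue: €432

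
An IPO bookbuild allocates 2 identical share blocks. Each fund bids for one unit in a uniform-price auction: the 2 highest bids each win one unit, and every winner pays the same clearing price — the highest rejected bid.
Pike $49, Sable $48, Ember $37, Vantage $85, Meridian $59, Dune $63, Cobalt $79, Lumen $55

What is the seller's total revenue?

Bids ranked high→low: 85 (Vantage), 79 (Cobalt), 63 (Dune), 59 (Meridian), …
Top 2: Vantage, Cobalt.
Clearing price = highest rejected bid = $63.
Total revenue = 2 × $63 = $126.

Total revenue: $126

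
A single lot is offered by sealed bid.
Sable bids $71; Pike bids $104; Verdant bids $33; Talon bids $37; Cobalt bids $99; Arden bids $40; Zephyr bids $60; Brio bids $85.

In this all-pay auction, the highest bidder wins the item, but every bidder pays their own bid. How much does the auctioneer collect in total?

Total revenue: $529

Rule: the highest bidder wins the item, but every bidder pays their own bid.
Sorting bids: 104 (Pike) > 99 (Cobalt) > 85 (Brio) > 71 (Sable) > 60 (Zephyr) > 40 (Arden) > …
Pike wins with the top bid; all bids are sunk regardless.
Every bidder forfeits their bid regardless of winning.
Revenue = 71 + 104 + 33 + 37 + 99 + 40 + 60 + 85 = $529.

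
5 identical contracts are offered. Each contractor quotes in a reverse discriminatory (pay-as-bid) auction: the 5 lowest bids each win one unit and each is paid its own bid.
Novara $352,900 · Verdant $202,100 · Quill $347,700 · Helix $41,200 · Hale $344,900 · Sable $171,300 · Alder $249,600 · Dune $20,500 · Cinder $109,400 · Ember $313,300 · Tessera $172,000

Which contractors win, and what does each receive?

Ordering the bids: 20,500 (Dune), 41,200 (Helix), 109,400 (Cinder), 171,300 (Sable), 172,000 (Tessera), 202,100 (Verdant), 249,600 (Alder), …
The 5 lowest are Dune, Helix, Cinder, Sable, Tessera.
Each winner is paid its own bid: Dune $20,500, Helix $41,200, Cinder $109,400, Sable $171,300, Tessera $172,000.

Dune $20,500, Helix $41,200, Cinder $109,400, Sable $171,300, Tessera $172,000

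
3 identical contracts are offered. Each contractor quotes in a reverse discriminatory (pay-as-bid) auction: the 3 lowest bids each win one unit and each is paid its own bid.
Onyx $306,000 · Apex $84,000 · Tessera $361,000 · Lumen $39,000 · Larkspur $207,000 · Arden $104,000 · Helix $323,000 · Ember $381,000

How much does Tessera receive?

Tessera is paid $0

Sorting: 39,000 (Lumen), 84,000 (Apex), 104,000 (Arden), 207,000 (Larkspur), 306,000 (Onyx), …
Lowest 3: Lumen, Apex, Arden.
Tessera does not win → $0.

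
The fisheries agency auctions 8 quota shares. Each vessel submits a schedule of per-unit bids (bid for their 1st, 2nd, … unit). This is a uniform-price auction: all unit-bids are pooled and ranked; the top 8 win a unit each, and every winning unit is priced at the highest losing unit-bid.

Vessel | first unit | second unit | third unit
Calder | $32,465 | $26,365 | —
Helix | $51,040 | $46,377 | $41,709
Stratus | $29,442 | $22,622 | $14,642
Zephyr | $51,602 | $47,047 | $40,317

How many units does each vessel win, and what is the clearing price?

All unit-bids, highest first — top 8: 51,602 (Zephyr-1), 51,040 (Helix-1), 47,047 (Zephyr-2), 46,377 (Helix-2), 41,709 (Helix-3), 40,317 (Zephyr-3), 32,465 (Calder-1), 29,442 (Stratus-1)
The (k+1)-th unit-bid is $26,365.
Allocation: Calder 1, Helix 3, Stratus 1, Zephyr 3.

Calder 1, Helix 3, Stratus 1, Zephyr 3; clearing price $26,365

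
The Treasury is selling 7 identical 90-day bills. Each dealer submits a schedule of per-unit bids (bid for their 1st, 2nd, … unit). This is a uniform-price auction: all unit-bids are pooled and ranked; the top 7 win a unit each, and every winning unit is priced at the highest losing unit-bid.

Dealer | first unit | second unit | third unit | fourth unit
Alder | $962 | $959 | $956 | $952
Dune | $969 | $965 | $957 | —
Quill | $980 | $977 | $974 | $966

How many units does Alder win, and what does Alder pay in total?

Merging the schedules and taking the best 7: 980 (Quill-1), 977 (Quill-2), 974 (Quill-3), 969 (Dune-1), 966 (Quill-4), 965 (Dune-2), 962 (Alder-1)
First bid not allocated: $959.
Alder wins 1 unit(s) at $959 each.

Alder: 1 unit, pays $959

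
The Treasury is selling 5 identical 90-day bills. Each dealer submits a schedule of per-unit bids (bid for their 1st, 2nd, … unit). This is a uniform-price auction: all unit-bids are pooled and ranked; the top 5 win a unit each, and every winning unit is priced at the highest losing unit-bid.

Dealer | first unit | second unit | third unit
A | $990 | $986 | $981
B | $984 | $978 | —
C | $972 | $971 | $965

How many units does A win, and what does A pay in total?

Pooled unit-bids ranked (top 5): 990 (A-1), 986 (A-2), 984 (B-1), 981 (A-3), 978 (B-2)
Highest rejected unit-bid = $972.
A wins 3 unit(s) at $972 each.

A: 3 units, pays $2,916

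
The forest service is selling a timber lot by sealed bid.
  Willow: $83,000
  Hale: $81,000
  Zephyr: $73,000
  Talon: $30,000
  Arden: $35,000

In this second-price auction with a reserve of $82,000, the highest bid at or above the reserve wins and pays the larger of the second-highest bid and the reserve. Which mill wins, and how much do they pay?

Sorting bids: 83,000 (Willow) > 81,000 (Hale) > 73,000 (Zephyr) > 35,000 (Arden) > 30,000 (Talon)
Willow has the top bid at or above the reserve ($83,000).
Second-highest bid $81,000 is below the reserve $82,000, so the reserve binds → payment $82,000.

Willow pays $82,000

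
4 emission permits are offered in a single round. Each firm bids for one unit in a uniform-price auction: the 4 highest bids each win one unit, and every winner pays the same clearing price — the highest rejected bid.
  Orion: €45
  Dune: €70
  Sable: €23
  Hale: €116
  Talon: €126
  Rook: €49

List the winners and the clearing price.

Sorting: 126 (Talon), 116 (Hale), 70 (Dune), 49 (Rook), 45 (Orion), 23 (Sable)
The 4 highest are Talon, Hale, Dune, Rook.
Clearing price = highest rejected bid = €45.

Talon, Hale, Dune, Rook; each pays €45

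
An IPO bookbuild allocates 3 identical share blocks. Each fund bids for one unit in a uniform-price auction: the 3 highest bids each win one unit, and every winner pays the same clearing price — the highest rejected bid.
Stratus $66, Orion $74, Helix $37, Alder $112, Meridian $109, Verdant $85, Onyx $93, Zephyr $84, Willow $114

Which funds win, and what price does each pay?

Ordering the bids: 114 (Willow), 112 (Alder), 109 (Meridian), 93 (Onyx), 85 (Verdant), …
Winners (3 units): Willow, Alder, Meridian.
First losing bid is Onyx's $93, which sets the uniform price.

Willow, Alder, Meridian; each pays $93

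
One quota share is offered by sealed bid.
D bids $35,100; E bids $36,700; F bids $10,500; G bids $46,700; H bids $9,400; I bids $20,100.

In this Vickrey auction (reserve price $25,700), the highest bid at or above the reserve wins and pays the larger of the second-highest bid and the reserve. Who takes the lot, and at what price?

Sorting bids: 46,700 (G) > 36,700 (E) > 35,100 (D) > 20,100 (I) > 10,500 (F) > 9,400 (H)
Highest eligible bid: G at $46,700.
max(second-highest $36,700, reserve $25,700) = $36,700; the reserve does not bind.

G pays $36,700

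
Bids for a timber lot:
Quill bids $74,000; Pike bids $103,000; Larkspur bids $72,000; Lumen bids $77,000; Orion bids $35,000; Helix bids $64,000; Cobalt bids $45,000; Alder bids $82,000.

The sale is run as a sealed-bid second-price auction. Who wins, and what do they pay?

Pike pays $82,000

Bids ranked: 103,000 (Pike) > 82,000 (Alder) > 77,000 (Lumen) > 74,000 (Quill) > 72,000 (Larkspur) > 64,000 (Helix) > …
Pike wins with the highest bid; price is set by the runner-up at $82,000.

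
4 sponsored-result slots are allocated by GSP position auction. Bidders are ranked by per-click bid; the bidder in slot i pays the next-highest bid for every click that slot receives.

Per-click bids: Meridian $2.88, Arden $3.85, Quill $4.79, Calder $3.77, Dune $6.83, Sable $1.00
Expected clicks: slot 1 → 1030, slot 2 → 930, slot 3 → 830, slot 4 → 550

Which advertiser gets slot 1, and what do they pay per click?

Per-click bids in order: $6.83 (Dune) > $4.79 (Quill) > $3.85 (Arden) > $3.77 (Calder) > $2.88 (Meridian) > …
Slot 1 goes to the first-ranked bidder, Dune, who pays the next bid down: $4.79/click.

Dune; $4.79 per click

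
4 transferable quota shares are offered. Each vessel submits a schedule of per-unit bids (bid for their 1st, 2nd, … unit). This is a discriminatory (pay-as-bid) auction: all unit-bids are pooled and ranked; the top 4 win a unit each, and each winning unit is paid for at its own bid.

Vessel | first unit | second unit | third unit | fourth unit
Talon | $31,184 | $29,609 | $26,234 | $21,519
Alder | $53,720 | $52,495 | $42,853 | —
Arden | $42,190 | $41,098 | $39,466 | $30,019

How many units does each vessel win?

Alder 3, Arden 1

Pooled unit-bids ranked (top 4): 53,720 (Alder-1), 52,495 (Alder-2), 42,853 (Alder-3), 42,190 (Arden-1)
Next rejected bid: $41,098 (not a price — pay-as-bid).
Allocation: Alder 3, Arden 1.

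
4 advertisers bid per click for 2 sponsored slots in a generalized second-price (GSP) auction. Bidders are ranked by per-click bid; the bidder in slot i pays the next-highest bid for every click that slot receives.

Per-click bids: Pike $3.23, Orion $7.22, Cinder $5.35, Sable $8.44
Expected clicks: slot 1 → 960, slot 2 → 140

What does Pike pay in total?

Ranked by bid: $8.44 (Sable) > $7.22 (Orion) > $5.35 (Cinder) > …
Pike ranks below slot 2 → no slot, pays nothing.

Pike pays $0.00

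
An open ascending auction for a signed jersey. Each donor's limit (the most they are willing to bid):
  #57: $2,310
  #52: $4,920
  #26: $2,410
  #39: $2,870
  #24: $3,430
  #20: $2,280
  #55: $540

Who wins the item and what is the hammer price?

Limits ranked: 4,920 (#52) > 3,430 (#24) > 2,870 (#39) > 2,410 (#26) > 2,310 (#57) > 2,280 (#20) > …
#24 is the last rival to drop out, at $3,430; #52 remains and wins at that price.

#52 wins at $3,430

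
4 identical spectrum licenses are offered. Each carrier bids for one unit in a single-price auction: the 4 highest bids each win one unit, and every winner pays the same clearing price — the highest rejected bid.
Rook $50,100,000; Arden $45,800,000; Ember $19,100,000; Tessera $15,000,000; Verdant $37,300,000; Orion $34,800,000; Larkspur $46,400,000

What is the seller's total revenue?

Total revenue: $139,200,000

Ordering the bids: 50,100,000 (Rook), 46,400,000 (Larkspur), 45,800,000 (Arden), 37,300,000 (Verdant), 34,800,000 (Orion), 19,100,000 (Ember), …
The 4 highest are Rook, Larkspur, Arden, Verdant.
First losing bid is Orion's $34,800,000, which sets the uniform price.
Total revenue = 4 × $34,800,000 = $139,200,000.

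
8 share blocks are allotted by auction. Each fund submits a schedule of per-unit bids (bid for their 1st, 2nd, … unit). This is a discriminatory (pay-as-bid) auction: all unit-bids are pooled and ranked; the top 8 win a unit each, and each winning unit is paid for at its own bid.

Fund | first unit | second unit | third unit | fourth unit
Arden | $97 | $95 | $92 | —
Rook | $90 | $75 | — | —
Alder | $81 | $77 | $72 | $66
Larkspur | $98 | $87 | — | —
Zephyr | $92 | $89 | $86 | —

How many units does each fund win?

Pooled unit-bids ranked (top 8): 98 (Larkspur-1), 97 (Arden-1), 95 (Arden-2), 92 (Arden-3), 92 (Zephyr-1), 90 (Rook-1), 89 (Zephyr-2), 87 (Larkspur-2)
Next rejected bid: $86 (not a price — pay-as-bid).
Allocation: Arden 3, Larkspur 2, Rook 1, Zephyr 2.

Arden 3, Larkspur 2, Rook 1, Zephyr 2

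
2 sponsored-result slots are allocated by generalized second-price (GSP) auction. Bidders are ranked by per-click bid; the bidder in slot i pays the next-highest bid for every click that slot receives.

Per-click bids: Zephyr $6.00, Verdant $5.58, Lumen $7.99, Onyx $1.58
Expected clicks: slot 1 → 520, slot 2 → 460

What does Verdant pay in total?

Sorting advertisers: $7.99 (Lumen) > $6.00 (Zephyr) > $5.58 (Verdant) > …
Verdant ranks below slot 2 → no slot, pays nothing.

Verdant pays $0.00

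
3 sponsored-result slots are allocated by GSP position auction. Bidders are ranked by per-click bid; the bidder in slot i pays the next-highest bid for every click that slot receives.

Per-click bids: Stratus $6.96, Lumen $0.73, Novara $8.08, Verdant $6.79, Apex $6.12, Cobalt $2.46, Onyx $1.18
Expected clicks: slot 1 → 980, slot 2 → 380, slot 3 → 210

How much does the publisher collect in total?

Ranked by bid: $8.08 (Novara) > $6.96 (Stratus) > $6.79 (Verdant) > $6.12 (Apex) > …
Slot 1: Novara pays $6.96 × 980 = $6820.80
Slot 2: Stratus pays $6.79 × 380 = $2580.20
Slot 3: Verdant pays $6.12 × 210 = $1285.20
Total = $10686.20

Total revenue: $10686.20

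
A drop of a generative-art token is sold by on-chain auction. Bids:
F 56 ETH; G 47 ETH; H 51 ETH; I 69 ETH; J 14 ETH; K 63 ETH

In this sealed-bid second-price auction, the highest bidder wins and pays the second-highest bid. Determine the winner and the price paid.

I pays 63 ETH

Bids in order: 69 (I) > 63 (K) > 56 (F) > 51 (H) > 47 (G) > 14 (J)
Second-price: I pays K's bid of 63 ETH.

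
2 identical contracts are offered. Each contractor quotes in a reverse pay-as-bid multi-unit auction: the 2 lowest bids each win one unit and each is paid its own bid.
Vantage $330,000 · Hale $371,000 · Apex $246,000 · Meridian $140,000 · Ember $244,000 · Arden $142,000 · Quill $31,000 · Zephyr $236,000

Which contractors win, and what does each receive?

Ordering the bids: 31,000 (Quill), 140,000 (Meridian), 142,000 (Arden), 236,000 (Zephyr), …
The 2 lowest are Quill, Meridian.
Each winner is paid its own bid: Quill $31,000, Meridian $140,000.

Quill $31,000, Meridian $140,000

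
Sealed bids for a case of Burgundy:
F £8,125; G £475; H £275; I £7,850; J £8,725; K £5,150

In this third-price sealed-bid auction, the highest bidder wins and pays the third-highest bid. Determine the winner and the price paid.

J pays £7,850

Sorting bids: 8,725 (J) > 8,125 (F) > 7,850 (I) > 5,150 (K) > 475 (G) > 275 (H)
J wins; payment is bid #3 in the ranking = £7,850.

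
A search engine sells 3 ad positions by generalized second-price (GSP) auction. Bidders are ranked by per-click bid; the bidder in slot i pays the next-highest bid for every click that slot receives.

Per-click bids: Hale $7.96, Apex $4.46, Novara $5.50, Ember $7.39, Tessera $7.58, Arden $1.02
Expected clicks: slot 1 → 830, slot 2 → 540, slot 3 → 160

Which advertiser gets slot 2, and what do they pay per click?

Tessera; $7.39 per click

Per-click bids in order: $7.96 (Hale) > $7.58 (Tessera) > $7.39 (Ember) > $5.50 (Novara) > …
Slot 2 goes to the second-ranked bidder, Tessera, who pays the next bid down: $7.39/click.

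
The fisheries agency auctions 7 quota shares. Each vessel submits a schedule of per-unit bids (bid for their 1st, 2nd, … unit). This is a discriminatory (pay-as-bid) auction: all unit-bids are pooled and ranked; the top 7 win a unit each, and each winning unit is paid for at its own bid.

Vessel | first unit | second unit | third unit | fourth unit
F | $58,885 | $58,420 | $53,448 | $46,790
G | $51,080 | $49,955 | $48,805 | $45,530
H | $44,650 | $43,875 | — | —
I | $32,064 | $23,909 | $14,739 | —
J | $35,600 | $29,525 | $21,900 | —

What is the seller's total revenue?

Total revenue: $367,383

Pooled unit-bids ranked (top 7): 58,885 (F-1), 58,420 (F-2), 53,448 (F-3), 51,080 (G-1), 49,955 (G-2), 48,805 (G-3), 46,790 (F-4)
Next rejected bid: $45,530 (not a price — pay-as-bid).
Each winning unit pays its own bid.
Revenue = 58,885 + 58,420 + 53,448 + 51,080 + 49,955 + 48,805 + 46,790 = $367,383.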